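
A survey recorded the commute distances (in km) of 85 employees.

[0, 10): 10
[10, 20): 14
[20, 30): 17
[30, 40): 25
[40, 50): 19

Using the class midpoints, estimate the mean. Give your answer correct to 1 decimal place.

28.4

Midpoints: 5, 15, 25, 35, 45
Σfm = 10×5 + 14×15 + 17×25 + 25×35 + 19×45 = 2415
n = Σf = 85
Mean = 2415 / 85 = 28.4118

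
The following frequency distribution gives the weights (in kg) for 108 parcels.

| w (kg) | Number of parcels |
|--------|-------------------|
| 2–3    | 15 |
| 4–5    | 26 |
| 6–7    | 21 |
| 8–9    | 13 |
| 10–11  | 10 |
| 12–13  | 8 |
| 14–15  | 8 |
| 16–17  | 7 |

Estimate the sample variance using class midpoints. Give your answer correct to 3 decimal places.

17.614

Midpoints: 2.5, 4.5, 6.5, 8.5, 10.5, 12.5, 14.5, 16.5
n = 108, Σfm = 838, mean = 7.7593
Σfm² = 8387
Σf(m − x̄)² = Σfm² − (Σfm)²/n = 8387 − 838²/108 = 1884.7407
Sample variance = 1884.7407 / 107 = 17.6144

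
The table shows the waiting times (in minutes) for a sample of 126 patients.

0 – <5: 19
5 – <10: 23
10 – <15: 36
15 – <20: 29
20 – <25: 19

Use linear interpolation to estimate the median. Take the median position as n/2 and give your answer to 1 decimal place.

12.9

Cumulative frequencies: 19, 42, 78, 107, 126
n = 126; position = n/2 = 63.
This falls in the class 10 – <15: L = 10, F = 42, f = 36, h = 5.
Median ≈ 10 + ((63 − 42) / 36) × 5 = 12.9167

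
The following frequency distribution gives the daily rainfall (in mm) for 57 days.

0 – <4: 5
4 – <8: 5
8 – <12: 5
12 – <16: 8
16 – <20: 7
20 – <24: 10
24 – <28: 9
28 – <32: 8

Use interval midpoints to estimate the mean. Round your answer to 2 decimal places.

Midpoints: 2, 6, 10, 14, 18, 22, 26, 30
Σfm = 5×2 + 5×6 + 5×10 + 8×14 + 7×18 + 10×22 + 9×26 + 8×30 = 1022
n = Σf = 57
Mean = 1022 / 57 = 17.9298

17.93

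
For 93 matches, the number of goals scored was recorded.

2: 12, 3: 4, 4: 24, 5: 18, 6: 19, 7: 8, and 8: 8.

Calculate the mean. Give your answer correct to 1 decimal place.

Values: 2, 3, 4, 5, 6, 7, 8
Σfx = 12×2 + 4×3 + 24×4 + 18×5 + 19×6 + 8×7 + 8×8 = 456
n = Σf = 93
Mean = 456 / 93 = 4.9032

4.9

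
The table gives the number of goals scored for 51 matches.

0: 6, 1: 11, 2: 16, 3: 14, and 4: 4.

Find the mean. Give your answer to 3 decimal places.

Values: 0, 1, 2, 3, 4
Σfx = 6×0 + 11×1 + 16×2 + 14×3 + 4×4 = 101
n = Σf = 51
Mean = 101 / 51 = 1.9804

1.980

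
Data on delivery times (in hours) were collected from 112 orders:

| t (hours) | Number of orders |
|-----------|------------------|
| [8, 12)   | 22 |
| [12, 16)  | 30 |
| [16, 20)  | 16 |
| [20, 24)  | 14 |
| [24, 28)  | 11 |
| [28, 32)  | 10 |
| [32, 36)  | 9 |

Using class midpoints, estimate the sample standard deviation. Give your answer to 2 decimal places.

7.62

Midpoints: 10, 14, 18, 22, 26, 30, 34
n = 112, Σfm = 2128, mean = 19.0000
Σfm² = 46880
Σf(m − x̄)² = Σfm² − (Σfm)²/n = 46880 − 2128²/112 = 6448.0000
Sample variance = 6448.0000 / 111 = 58.0901
Standard deviation = √58.0901 = 7.6217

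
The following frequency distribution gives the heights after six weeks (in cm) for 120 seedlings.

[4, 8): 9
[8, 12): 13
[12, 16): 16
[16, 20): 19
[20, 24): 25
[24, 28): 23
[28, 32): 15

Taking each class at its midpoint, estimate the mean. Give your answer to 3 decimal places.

19.567

Midpoints: 6, 10, 14, 18, 22, 26, 30
Σfm = 9×6 + 13×10 + 16×14 + 19×18 + 25×22 + 23×26 + 15×30 = 2348
n = Σf = 120
Mean = 2348 / 120 = 19.5667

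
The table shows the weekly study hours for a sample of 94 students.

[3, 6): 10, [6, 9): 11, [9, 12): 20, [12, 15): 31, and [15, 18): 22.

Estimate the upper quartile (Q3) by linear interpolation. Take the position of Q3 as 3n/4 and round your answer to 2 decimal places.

14.85

Cumulative frequencies: 10, 21, 41, 72, 94
n = 94; position = 3n/4 = 70.5.
This falls in the class [12, 15): L = 12, F = 41, f = 31, h = 3.
Upper quartile ≈ 12 + ((70.5 − 41) / 31) × 3 = 14.8548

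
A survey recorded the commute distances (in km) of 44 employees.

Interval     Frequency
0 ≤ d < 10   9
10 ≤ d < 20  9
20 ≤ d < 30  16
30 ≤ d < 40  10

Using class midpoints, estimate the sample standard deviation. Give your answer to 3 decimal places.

10.613

Midpoints: 5, 15, 25, 35
n = 44, Σfm = 930, mean = 21.1364
Σfm² = 24500
Σf(m − x̄)² = Σfm² − (Σfm)²/n = 24500 − 930²/44 = 4843.1818
Sample variance = 4843.1818 / 43 = 112.6321
Standard deviation = √112.6321 = 10.6128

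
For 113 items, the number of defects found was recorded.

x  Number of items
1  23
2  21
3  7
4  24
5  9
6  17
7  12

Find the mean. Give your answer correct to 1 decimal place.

3.7

Values: 1, 2, 3, 4, 5, 6, 7
Σfx = 23×1 + 21×2 + 7×3 + 24×4 + 9×5 + 17×6 + 12×7 = 413
n = Σf = 113
Mean = 413 / 113 = 3.6549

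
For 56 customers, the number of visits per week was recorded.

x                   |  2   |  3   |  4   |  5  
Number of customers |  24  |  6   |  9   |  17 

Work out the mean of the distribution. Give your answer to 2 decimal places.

Values: 2, 3, 4, 5
Σfx = 24×2 + 6×3 + 9×4 + 17×5 = 187
n = Σf = 56
Mean = 187 / 56 = 3.3393

3.34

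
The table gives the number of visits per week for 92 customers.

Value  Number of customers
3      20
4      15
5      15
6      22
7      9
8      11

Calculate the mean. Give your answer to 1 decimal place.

5.2

Values: 3, 4, 5, 6, 7, 8
Σfx = 20×3 + 15×4 + 15×5 + 22×6 + 9×7 + 11×8 = 478
n = Σf = 92
Mean = 478 / 92 = 5.1957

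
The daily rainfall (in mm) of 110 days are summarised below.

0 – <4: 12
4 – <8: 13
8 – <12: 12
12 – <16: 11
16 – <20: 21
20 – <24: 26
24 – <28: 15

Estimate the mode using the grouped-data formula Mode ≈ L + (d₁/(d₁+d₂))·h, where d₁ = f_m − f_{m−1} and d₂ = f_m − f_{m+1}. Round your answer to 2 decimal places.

Modal class: 20 – <24 (highest frequency 26).
d₁ = 26 − 21 = 5, d₂ = 26 − 15 = 11
Mode ≈ 20 + (5/(5+11)) × 4 = 20 + 1.2500 = 21.2500

21.25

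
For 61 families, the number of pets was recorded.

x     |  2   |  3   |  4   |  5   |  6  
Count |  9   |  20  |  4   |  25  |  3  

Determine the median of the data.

Cumulative frequencies: 9, 29, 33, 58, 61
n = 61, so the median is the value in position (n+1)/2 = 31.
Position 31 falls at value 4.

4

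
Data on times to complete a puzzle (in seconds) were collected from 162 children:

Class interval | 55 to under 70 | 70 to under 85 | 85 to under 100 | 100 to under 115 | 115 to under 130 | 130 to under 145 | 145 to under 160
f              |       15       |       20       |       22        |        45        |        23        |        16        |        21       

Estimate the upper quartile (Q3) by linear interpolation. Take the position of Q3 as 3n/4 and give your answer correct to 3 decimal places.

127.717

Cumulative frequencies: 15, 35, 57, 102, 125, 141, 162
n = 162; position = 3n/4 = 121.5.
This falls in the class 115 to under 130: L = 115, F = 102, f = 23, h = 15.
Upper quartile ≈ 115 + ((121.5 − 102) / 23) × 15 = 127.7174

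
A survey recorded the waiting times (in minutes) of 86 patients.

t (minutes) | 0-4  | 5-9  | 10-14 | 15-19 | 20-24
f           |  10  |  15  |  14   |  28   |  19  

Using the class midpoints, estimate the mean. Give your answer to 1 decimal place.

Midpoints: 2, 7, 12, 17, 22
Σfm = 10×2 + 15×7 + 14×12 + 28×17 + 19×22 = 1187
n = Σf = 86
Mean = 1187 / 86 = 13.8023

13.8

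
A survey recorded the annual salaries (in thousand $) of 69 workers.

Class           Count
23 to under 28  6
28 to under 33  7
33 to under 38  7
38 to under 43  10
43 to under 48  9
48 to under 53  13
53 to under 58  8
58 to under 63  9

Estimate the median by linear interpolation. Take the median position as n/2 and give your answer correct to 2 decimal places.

Cumulative frequencies: 6, 13, 20, 30, 39, 52, 60, 69
n = 69; position = n/2 = 34.5.
This falls in the class 43 to under 48: L = 43, F = 30, f = 9, h = 5.
Median ≈ 43 + ((34.5 − 30) / 9) × 5 = 45.5000

45.50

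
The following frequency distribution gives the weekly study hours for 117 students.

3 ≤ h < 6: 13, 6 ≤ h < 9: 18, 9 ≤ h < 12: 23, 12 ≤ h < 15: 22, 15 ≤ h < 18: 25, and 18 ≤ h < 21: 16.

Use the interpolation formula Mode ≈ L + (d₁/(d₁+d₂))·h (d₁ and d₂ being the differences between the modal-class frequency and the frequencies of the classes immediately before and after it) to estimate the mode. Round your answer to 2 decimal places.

Modal class: 15 ≤ h < 18 (highest frequency 25).
d₁ = 25 − 22 = 3, d₂ = 25 − 16 = 9
Mode ≈ 15 + (3/(3+9)) × 3 = 15 + 0.7500 = 15.7500

15.75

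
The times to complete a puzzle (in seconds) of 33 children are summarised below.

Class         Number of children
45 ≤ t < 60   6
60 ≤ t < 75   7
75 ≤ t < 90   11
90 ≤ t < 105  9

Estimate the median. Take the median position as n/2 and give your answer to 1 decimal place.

Cumulative frequencies: 6, 13, 24, 33
n = 33; position = n/2 = 16.5.
This falls in the class 75 ≤ t < 90: L = 75, F = 13, f = 11, h = 15.
Median ≈ 75 + ((16.5 − 13) / 11) × 15 = 79.7727

79.8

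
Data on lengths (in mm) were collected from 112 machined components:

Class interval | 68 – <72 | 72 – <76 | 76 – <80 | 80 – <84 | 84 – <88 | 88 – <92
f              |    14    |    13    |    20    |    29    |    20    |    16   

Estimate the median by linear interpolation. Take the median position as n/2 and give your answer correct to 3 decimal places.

Cumulative frequencies: 14, 27, 47, 76, 96, 112
n = 112; position = n/2 = 56.
This falls in the class 80 – <84: L = 80, F = 47, f = 29, h = 4.
Median ≈ 80 + ((56 − 47) / 29) × 4 = 81.2414

81.241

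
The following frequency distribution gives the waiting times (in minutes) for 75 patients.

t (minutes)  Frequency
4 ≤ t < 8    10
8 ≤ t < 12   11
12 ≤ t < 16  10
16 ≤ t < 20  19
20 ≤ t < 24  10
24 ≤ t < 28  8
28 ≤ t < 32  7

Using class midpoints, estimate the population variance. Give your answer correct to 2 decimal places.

Midpoints: 6, 10, 14, 18, 22, 26, 30
n = 75, Σfm = 1290, mean = 17.2000
Σfm² = 26124
Σf(m − x̄)² = Σfm² − (Σfm)²/n = 26124 − 1290²/75 = 3936.0000
Population variance = 3936.0000 / 75 = 52.4800

52.48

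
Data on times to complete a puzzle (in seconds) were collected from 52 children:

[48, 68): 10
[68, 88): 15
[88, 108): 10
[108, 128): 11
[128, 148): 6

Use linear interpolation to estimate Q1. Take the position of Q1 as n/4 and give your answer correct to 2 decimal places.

Cumulative frequencies: 10, 25, 35, 46, 52
n = 52; position = n/4 = 13.
This falls in the class [68, 88): L = 68, F = 10, f = 15, h = 20.
Lower quartile ≈ 68 + ((13 − 10) / 15) × 20 = 72.0000

72.00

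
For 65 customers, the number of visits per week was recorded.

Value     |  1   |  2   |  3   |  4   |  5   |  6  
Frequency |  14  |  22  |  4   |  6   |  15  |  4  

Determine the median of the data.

2

Cumulative frequencies: 14, 36, 40, 46, 61, 65
n = 65, so the median is the value in position (n+1)/2 = 33.
Position 33 falls at value 2.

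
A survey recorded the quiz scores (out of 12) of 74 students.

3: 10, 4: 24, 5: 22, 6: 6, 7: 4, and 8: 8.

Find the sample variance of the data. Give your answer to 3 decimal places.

2.158

Values: 3, 4, 5, 6, 7, 8
n = 74, Σfx = 364, mean = 4.9189
Σfx² = 1948
Σf(x − x̄)² = Σfx² − (Σfx)²/n = 1948 − 364²/74 = 157.5135
Sample variance = 157.5135 / 73 = 2.1577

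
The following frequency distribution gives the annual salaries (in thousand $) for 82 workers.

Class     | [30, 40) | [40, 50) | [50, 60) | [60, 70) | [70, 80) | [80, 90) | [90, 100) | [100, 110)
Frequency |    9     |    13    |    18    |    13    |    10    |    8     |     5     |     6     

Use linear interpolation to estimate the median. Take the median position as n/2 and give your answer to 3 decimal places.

60.769

Cumulative frequencies: 9, 22, 40, 53, 63, 71, 76, 82
n = 82; position = n/2 = 41.
This falls in the class [60, 70): L = 60, F = 40, f = 13, h = 10.
Median ≈ 60 + ((41 − 40) / 13) × 10 = 60.7692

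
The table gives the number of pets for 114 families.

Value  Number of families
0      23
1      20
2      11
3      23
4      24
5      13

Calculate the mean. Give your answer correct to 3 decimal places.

2.386

Values: 0, 1, 2, 3, 4, 5
Σfx = 23×0 + 20×1 + 11×2 + 23×3 + 24×4 + 13×5 = 272
n = Σf = 114
Mean = 272 / 114 = 2.3860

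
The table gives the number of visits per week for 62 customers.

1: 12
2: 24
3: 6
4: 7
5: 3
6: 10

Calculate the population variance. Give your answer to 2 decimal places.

2.91

Values: 1, 2, 3, 4, 5, 6
n = 62, Σfx = 181, mean = 2.9194
Σfx² = 709
Σf(x − x̄)² = Σfx² − (Σfx)²/n = 709 − 181²/62 = 180.5968
Population variance = 180.5968 / 62 = 2.9129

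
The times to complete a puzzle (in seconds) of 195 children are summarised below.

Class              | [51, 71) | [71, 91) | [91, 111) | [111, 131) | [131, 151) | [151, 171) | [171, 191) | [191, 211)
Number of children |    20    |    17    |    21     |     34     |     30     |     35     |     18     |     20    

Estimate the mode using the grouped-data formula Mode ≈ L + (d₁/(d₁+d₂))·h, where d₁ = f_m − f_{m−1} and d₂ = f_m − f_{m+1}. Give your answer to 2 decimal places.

155.55

Modal class: [151, 171) (highest frequency 35).
d₁ = 35 − 30 = 5, d₂ = 35 − 18 = 17
Mode ≈ 151 + (5/(5+17)) × 20 = 151 + 4.5455 = 155.5455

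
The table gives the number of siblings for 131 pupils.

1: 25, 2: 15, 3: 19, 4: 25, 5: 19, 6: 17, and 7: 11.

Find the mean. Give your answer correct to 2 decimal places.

Values: 1, 2, 3, 4, 5, 6, 7
Σfx = 25×1 + 15×2 + 19×3 + 25×4 + 19×5 + 17×6 + 11×7 = 486
n = Σf = 131
Mean = 486 / 131 = 3.7099

3.71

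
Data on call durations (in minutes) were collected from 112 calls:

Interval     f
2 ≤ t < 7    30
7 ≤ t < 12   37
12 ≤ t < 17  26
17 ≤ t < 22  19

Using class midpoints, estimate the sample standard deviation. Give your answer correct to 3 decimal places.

5.235

Midpoints: 4.5, 9.5, 14.5, 19.5
n = 112, Σfm = 1234, mean = 11.0179
Σfm² = 16638
Σf(m − x̄)² = Σfm² − (Σfm)²/n = 16638 − 1234²/112 = 3041.9643
Sample variance = 3041.9643 / 111 = 27.4051
Standard deviation = √27.4051 = 5.2350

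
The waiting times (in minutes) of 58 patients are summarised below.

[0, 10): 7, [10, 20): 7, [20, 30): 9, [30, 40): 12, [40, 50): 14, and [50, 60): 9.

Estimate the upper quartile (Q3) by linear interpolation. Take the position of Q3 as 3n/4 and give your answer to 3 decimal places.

46.071

Cumulative frequencies: 7, 14, 23, 35, 49, 58
n = 58; position = 3n/4 = 43.5.
This falls in the class [40, 50): L = 40, F = 35, f = 14, h = 10.
Upper quartile ≈ 40 + ((43.5 − 35) / 14) × 10 = 46.0714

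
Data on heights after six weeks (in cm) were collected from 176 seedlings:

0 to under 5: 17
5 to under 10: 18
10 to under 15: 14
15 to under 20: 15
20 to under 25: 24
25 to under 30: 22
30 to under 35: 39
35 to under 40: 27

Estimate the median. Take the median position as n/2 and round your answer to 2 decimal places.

Cumulative frequencies: 17, 35, 49, 64, 88, 110, 149, 176
n = 176; position = n/2 = 88.
This falls in the class 20 to under 25: L = 20, F = 64, f = 24, h = 5.
Median ≈ 20 + ((88 − 64) / 24) × 5 = 25.0000

25.00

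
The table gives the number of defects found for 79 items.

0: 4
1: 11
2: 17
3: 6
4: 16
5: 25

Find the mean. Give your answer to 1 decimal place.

Values: 0, 1, 2, 3, 4, 5
Σfx = 4×0 + 11×1 + 17×2 + 6×3 + 16×4 + 25×5 = 252
n = Σf = 79
Mean = 252 / 79 = 3.1899

3.2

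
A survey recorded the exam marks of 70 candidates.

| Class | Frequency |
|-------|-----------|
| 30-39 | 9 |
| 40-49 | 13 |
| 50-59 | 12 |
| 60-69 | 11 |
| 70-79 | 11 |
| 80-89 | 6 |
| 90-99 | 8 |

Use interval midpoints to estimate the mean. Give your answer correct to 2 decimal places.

61.93

Midpoints: 34.5, 44.5, 54.5, 64.5, 74.5, 84.5, 94.5
Σfm = 9×34.5 + 13×44.5 + 12×54.5 + 11×64.5 + 11×74.5 + 6×84.5 + 8×94.5 = 4335
n = Σf = 70
Mean = 4335 / 70 = 61.9286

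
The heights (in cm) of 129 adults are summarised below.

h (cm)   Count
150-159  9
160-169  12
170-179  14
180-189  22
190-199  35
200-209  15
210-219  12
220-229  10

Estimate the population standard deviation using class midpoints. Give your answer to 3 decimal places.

Midpoints: 154.5, 164.5, 174.5, 184.5, 194.5, 204.5, 214.5, 224.5
n = 129, Σfm = 24560.5, mean = 190.3915
Σfm² = 4722232.25
Σf(m − x̄)² = Σfm² − (Σfm)²/n = 4722232.25 − 24560.5²/129 = 46122.4806
Population variance = 46122.4806 / 129 = 357.5386
Standard deviation = √357.5386 = 18.9087

18.909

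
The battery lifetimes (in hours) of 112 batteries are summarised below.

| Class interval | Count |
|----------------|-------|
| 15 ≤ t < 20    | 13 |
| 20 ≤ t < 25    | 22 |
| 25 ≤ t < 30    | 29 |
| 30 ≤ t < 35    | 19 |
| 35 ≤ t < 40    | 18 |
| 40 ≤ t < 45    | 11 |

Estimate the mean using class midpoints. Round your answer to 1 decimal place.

Midpoints: 17.5, 22.5, 27.5, 32.5, 37.5, 42.5
Σfm = 13×17.5 + 22×22.5 + 29×27.5 + 19×32.5 + 18×37.5 + 11×42.5 = 3280
n = Σf = 112
Mean = 3280 / 112 = 29.2857

29.3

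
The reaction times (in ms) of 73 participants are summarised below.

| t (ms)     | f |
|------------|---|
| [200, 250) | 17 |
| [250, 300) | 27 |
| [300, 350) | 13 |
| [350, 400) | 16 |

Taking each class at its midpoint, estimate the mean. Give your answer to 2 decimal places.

Midpoints: 225, 275, 325, 375
Σfm = 17×225 + 27×275 + 13×325 + 16×375 = 21475
n = Σf = 73
Mean = 21475 / 73 = 294.1781

294.18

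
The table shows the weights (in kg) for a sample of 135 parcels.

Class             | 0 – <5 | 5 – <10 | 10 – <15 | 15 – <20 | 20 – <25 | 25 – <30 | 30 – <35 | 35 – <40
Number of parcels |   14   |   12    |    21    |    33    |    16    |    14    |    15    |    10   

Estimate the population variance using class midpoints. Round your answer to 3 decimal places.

Midpoints: 2.5, 7.5, 12.5, 17.5, 22.5, 27.5, 32.5, 37.5
n = 135, Σfm = 2572.5, mean = 19.0556
Σfm² = 62743.75
Σf(m − x̄)² = Σfm² − (Σfm)²/n = 62743.75 − 2572.5²/135 = 13723.3333
Population variance = 13723.3333 / 135 = 101.6543

101.654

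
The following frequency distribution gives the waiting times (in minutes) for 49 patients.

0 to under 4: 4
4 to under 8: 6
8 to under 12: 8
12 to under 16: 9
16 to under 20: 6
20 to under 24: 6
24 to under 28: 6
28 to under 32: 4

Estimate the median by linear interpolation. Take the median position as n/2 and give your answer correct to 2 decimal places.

14.89

Cumulative frequencies: 4, 10, 18, 27, 33, 39, 45, 49
n = 49; position = n/2 = 24.5.
This falls in the class 12 to under 16: L = 12, F = 18, f = 9, h = 4.
Median ≈ 12 + ((24.5 − 18) / 9) × 4 = 14.8889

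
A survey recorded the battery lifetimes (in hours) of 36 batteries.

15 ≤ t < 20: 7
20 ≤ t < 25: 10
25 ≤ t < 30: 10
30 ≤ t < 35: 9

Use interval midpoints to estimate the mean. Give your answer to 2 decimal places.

25.42

Midpoints: 17.5, 22.5, 27.5, 32.5
Σfm = 7×17.5 + 10×22.5 + 10×27.5 + 9×32.5 = 915
n = Σf = 36
Mean = 915 / 36 = 25.4167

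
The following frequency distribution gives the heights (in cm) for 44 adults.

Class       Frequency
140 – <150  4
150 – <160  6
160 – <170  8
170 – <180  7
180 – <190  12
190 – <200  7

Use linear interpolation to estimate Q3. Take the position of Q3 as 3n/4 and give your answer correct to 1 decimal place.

186.7

Cumulative frequencies: 4, 10, 18, 25, 37, 44
n = 44; position = 3n/4 = 33.
This falls in the class 180 – <190: L = 180, F = 25, f = 12, h = 10.
Upper quartile ≈ 180 + ((33 − 25) / 12) × 10 = 186.6667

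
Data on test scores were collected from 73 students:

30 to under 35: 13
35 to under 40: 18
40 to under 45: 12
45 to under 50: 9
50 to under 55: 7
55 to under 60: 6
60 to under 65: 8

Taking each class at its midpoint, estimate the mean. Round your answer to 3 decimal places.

Midpoints: 32.5, 37.5, 42.5, 47.5, 52.5, 57.5, 62.5
Σfm = 13×32.5 + 18×37.5 + 12×42.5 + 9×47.5 + 7×52.5 + 6×57.5 + 8×62.5 = 3247.5
n = Σf = 73
Mean = 3247.5 / 73 = 44.4863

44.486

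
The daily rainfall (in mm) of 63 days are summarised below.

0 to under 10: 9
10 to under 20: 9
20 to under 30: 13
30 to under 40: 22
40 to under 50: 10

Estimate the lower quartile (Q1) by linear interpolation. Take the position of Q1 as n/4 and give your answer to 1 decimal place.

Cumulative frequencies: 9, 18, 31, 53, 63
n = 63; position = n/4 = 15.75.
This falls in the class 10 to under 20: L = 10, F = 9, f = 9, h = 10.
Lower quartile ≈ 10 + ((15.75 − 9) / 9) × 10 = 17.5000

17.5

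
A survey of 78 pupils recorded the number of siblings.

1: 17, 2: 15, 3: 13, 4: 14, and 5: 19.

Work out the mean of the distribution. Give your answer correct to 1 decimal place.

3.0

Values: 1, 2, 3, 4, 5
Σfx = 17×1 + 15×2 + 13×3 + 14×4 + 19×5 = 237
n = Σf = 78
Mean = 237 / 78 = 3.0385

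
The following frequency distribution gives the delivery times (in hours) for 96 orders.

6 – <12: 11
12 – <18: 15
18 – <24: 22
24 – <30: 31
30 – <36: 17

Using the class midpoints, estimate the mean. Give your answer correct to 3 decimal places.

Midpoints: 9, 15, 21, 27, 33
Σfm = 11×9 + 15×15 + 22×21 + 31×27 + 17×33 = 2184
n = Σf = 96
Mean = 2184 / 96 = 22.7500

22.750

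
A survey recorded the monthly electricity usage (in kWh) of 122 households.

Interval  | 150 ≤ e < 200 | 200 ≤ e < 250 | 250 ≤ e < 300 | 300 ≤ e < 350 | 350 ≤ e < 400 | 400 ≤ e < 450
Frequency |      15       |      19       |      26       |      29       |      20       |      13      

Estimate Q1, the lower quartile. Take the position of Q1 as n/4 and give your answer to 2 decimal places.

240.79

Cumulative frequencies: 15, 34, 60, 89, 109, 122
n = 122; position = n/4 = 30.5.
This falls in the class 200 ≤ e < 250: L = 200, F = 15, f = 19, h = 50.
Lower quartile ≈ 200 + ((30.5 − 15) / 19) × 50 = 240.7895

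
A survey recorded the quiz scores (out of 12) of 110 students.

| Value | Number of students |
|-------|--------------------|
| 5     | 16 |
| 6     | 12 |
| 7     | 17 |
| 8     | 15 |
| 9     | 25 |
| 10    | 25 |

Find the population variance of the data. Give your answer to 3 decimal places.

3.020

Values: 5, 6, 7, 8, 9, 10
n = 110, Σfx = 866, mean = 7.8727
Σfx² = 7150
Σf(x − x̄)² = Σfx² − (Σfx)²/n = 7150 − 866²/110 = 332.2182
Population variance = 332.2182 / 110 = 3.0202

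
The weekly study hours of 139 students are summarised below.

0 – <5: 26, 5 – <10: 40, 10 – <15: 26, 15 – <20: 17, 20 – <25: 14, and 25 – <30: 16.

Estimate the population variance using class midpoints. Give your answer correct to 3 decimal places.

64.927

Midpoints: 2.5, 7.5, 12.5, 17.5, 22.5, 27.5
n = 139, Σfm = 1742.5, mean = 12.5360
Σfm² = 30868.75
Σf(m − x̄)² = Σfm² − (Σfm)²/n = 30868.75 − 1742.5²/139 = 9024.8201
Population variance = 9024.8201 / 139 = 64.9268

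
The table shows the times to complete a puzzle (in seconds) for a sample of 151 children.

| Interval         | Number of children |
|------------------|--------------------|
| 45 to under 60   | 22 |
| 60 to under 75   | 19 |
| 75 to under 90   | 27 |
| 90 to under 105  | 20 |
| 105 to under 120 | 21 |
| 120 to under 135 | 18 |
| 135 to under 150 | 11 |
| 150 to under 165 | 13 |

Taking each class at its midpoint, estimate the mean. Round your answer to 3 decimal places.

Midpoints: 52.5, 67.5, 82.5, 97.5, 112.5, 127.5, 142.5, 157.5
Σfm = 22×52.5 + 19×67.5 + 27×82.5 + 20×97.5 + 21×112.5 + 18×127.5 + 11×142.5 + 13×157.5 = 14887.5
n = Σf = 151
Mean = 14887.5 / 151 = 98.5927

98.593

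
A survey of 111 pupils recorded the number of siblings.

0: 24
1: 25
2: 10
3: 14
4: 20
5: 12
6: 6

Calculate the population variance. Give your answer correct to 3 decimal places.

3.638

Values: 0, 1, 2, 3, 4, 5, 6
n = 111, Σfx = 263, mean = 2.3694
Σfx² = 1027
Σf(x − x̄)² = Σfx² − (Σfx)²/n = 1027 − 263²/111 = 403.8559
Population variance = 403.8559 / 111 = 3.6383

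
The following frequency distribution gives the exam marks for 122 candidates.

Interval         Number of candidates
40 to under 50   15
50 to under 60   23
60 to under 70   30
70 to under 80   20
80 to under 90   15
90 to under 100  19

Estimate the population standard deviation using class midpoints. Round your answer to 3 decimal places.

15.943

Midpoints: 45, 55, 65, 75, 85, 95
n = 122, Σfm = 8470, mean = 69.4262
Σfm² = 619050
Σf(m − x̄)² = Σfm² − (Σfm)²/n = 619050 − 8470²/122 = 31009.8361
Population variance = 31009.8361 / 122 = 254.1790
Standard deviation = √254.1790 = 15.9430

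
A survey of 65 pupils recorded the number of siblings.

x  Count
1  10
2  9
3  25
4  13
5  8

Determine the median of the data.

3

Cumulative frequencies: 10, 19, 44, 57, 65
n = 65, so the median is the value in position (n+1)/2 = 33.
Position 33 falls at value 3.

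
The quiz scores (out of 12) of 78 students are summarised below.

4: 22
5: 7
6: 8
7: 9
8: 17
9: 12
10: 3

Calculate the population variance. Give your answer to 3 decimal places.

3.942

Values: 4, 5, 6, 7, 8, 9, 10
n = 78, Σfx = 508, mean = 6.5128
Σfx² = 3616
Σf(x − x̄)² = Σfx² − (Σfx)²/n = 3616 − 508²/78 = 307.4872
Population variance = 307.4872 / 78 = 3.9421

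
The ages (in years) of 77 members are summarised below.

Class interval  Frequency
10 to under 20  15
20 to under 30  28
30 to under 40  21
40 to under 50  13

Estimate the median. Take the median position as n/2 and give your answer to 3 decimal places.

28.393

Cumulative frequencies: 15, 43, 64, 77
n = 77; position = n/2 = 38.5.
This falls in the class 20 to under 30: L = 20, F = 15, f = 28, h = 10.
Median ≈ 20 + ((38.5 − 15) / 28) × 10 = 28.3929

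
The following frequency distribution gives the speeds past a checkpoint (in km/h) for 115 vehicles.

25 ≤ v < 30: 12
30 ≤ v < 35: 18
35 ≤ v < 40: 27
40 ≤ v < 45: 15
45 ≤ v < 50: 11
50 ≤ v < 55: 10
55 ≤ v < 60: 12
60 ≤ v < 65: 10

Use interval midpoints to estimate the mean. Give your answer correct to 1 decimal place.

42.8

Midpoints: 27.5, 32.5, 37.5, 42.5, 47.5, 52.5, 57.5, 62.5
Σfm = 12×27.5 + 18×32.5 + 27×37.5 + 15×42.5 + 11×47.5 + 10×52.5 + 12×57.5 + 10×62.5 = 4927.5
n = Σf = 115
Mean = 4927.5 / 115 = 42.8478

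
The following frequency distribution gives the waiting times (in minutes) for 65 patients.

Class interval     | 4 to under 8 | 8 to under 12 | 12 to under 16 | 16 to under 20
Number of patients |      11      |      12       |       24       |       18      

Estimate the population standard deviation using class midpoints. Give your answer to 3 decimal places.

4.153

Midpoints: 6, 10, 14, 18
n = 65, Σfm = 846, mean = 13.0154
Σfm² = 12132
Σf(m − x̄)² = Σfm² − (Σfm)²/n = 12132 − 846²/65 = 1120.9846
Population variance = 1120.9846 / 65 = 17.2459
Standard deviation = √17.2459 = 4.1528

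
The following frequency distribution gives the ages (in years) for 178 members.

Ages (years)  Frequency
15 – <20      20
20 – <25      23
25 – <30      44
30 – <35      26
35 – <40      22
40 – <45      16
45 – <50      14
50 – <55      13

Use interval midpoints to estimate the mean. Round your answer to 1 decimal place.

32.4

Midpoints: 17.5, 22.5, 27.5, 32.5, 37.5, 42.5, 47.5, 52.5
Σfm = 20×17.5 + 23×22.5 + 44×27.5 + 26×32.5 + 22×37.5 + 16×42.5 + 14×47.5 + 13×52.5 = 5775
n = Σf = 178
Mean = 5775 / 178 = 32.4438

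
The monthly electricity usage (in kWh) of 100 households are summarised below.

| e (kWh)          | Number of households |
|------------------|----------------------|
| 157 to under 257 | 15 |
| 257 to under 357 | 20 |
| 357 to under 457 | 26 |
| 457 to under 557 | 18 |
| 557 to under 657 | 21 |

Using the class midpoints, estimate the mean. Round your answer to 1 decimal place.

417.0

Midpoints: 207, 307, 407, 507, 607
Σfm = 15×207 + 20×307 + 26×407 + 18×507 + 21×607 = 41700
n = Σf = 100
Mean = 41700 / 100 = 417.0000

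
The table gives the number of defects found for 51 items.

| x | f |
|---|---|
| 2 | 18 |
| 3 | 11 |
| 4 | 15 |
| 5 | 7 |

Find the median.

3

Cumulative frequencies: 18, 29, 44, 51
n = 51, so the median is the value in position (n+1)/2 = 26.
Position 26 falls at value 3.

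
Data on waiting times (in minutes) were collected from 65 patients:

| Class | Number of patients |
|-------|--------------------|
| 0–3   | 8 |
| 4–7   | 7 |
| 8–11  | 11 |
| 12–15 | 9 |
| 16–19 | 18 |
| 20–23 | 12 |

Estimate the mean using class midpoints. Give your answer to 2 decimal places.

Midpoints: 1.5, 5.5, 9.5, 13.5, 17.5, 21.5
Σfm = 8×1.5 + 7×5.5 + 11×9.5 + 9×13.5 + 18×17.5 + 12×21.5 = 849.5
n = Σf = 65
Mean = 849.5 / 65 = 13.0692

13.07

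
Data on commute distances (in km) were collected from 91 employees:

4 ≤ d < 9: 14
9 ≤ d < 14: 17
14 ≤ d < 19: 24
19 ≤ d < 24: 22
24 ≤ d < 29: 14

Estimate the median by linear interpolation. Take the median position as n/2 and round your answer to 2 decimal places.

Cumulative frequencies: 14, 31, 55, 77, 91
n = 91; position = n/2 = 45.5.
This falls in the class 14 ≤ d < 19: L = 14, F = 31, f = 24, h = 5.
Median ≈ 14 + ((45.5 − 31) / 24) × 5 = 17.0208

17.02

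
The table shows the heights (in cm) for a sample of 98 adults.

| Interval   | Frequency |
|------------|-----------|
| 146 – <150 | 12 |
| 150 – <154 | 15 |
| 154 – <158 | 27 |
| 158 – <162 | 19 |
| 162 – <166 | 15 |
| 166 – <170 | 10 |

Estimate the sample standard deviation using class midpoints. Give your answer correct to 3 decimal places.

5.964

Midpoints: 148, 152, 156, 160, 164, 168
n = 98, Σfm = 15448, mean = 157.6327
Σfm² = 2438560
Σf(m − x̄)² = Σfm² − (Σfm)²/n = 2438560 − 15448²/98 = 3450.7755
Sample variance = 3450.7755 / 97 = 35.5750
Standard deviation = √35.5750 = 5.9645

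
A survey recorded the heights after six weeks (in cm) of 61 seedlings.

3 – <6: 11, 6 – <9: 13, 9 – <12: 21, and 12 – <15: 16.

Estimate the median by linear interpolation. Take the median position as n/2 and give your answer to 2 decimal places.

9.93

Cumulative frequencies: 11, 24, 45, 61
n = 61; position = n/2 = 30.5.
This falls in the class 9 – <12: L = 9, F = 24, f = 21, h = 3.
Median ≈ 9 + ((30.5 − 24) / 21) × 3 = 9.9286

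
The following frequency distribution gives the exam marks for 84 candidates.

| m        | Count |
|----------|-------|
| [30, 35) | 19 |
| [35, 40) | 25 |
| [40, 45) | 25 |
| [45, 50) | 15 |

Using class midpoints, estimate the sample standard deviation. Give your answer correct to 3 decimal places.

Midpoints: 32.5, 37.5, 42.5, 47.5
n = 84, Σfm = 3330, mean = 39.6429
Σfm² = 134225
Σf(m − x̄)² = Σfm² − (Σfm)²/n = 134225 − 3330²/84 = 2214.2857
Sample variance = 2214.2857 / 83 = 26.6781
Standard deviation = √26.6781 = 5.1651

5.165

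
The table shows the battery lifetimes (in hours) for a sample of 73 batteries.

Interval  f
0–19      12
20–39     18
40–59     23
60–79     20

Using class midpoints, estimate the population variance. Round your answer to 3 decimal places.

434.903

Midpoints: 9.5, 29.5, 49.5, 69.5
n = 73, Σfm = 3173.5, mean = 43.4726
Σfm² = 169708.25
Σf(m − x̄)² = Σfm² − (Σfm)²/n = 169708.25 − 3173.5²/73 = 31747.9452
Population variance = 31747.9452 / 73 = 434.9034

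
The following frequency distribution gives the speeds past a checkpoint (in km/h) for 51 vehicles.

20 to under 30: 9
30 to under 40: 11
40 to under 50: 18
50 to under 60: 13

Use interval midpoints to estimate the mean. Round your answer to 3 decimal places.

41.863

Midpoints: 25, 35, 45, 55
Σfm = 9×25 + 11×35 + 18×45 + 13×55 = 2135
n = Σf = 51
Mean = 2135 / 51 = 41.8627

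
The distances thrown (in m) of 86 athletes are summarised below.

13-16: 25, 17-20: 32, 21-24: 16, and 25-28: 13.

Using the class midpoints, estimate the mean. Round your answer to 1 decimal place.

Midpoints: 14.5, 18.5, 22.5, 26.5
Σfm = 25×14.5 + 32×18.5 + 16×22.5 + 13×26.5 = 1659
n = Σf = 86
Mean = 1659 / 86 = 19.2907

19.3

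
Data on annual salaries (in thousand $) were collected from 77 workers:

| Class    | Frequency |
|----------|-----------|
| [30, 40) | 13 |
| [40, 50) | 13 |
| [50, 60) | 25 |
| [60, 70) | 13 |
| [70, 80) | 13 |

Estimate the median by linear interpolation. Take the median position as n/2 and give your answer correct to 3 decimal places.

Cumulative frequencies: 13, 26, 51, 64, 77
n = 77; position = n/2 = 38.5.
This falls in the class [50, 60): L = 50, F = 26, f = 25, h = 10.
Median ≈ 50 + ((38.5 − 26) / 25) × 10 = 55.0000

55.000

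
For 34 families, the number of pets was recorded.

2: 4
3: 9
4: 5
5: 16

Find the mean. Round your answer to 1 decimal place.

Values: 2, 3, 4, 5
Σfx = 4×2 + 9×3 + 5×4 + 16×5 = 135
n = Σf = 34
Mean = 135 / 34 = 3.9706

4.0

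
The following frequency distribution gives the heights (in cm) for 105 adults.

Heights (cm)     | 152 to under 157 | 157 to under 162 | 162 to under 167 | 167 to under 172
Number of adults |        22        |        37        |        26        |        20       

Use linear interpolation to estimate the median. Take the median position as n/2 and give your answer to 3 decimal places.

Cumulative frequencies: 22, 59, 85, 105
n = 105; position = n/2 = 52.5.
This falls in the class 157 to under 162: L = 157, F = 22, f = 37, h = 5.
Median ≈ 157 + ((52.5 − 22) / 37) × 5 = 161.1216

161.122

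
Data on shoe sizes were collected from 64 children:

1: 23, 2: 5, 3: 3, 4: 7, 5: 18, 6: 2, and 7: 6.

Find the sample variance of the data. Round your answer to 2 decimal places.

Values: 1, 2, 3, 4, 5, 6, 7
n = 64, Σfx = 214, mean = 3.3438
Σfx² = 998
Σf(x − x̄)² = Σfx² − (Σfx)²/n = 998 − 214²/64 = 282.4375
Sample variance = 282.4375 / 63 = 4.4831

4.48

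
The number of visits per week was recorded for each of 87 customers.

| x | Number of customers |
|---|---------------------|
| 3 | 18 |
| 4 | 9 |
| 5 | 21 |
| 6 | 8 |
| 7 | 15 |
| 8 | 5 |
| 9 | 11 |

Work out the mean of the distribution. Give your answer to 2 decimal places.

5.60

Values: 3, 4, 5, 6, 7, 8, 9
Σfx = 18×3 + 9×4 + 21×5 + 8×6 + 15×7 + 5×8 + 11×9 = 487
n = Σf = 87
Mean = 487 / 87 = 5.5977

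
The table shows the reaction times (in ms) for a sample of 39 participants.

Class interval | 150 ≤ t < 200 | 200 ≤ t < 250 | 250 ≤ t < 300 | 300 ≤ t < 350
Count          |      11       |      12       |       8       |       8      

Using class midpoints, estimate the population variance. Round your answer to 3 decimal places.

2991.453

Midpoints: 175, 225, 275, 325
n = 39, Σfm = 9425, mean = 241.6667
Σfm² = 2394375
Σf(m − x̄)² = Σfm² − (Σfm)²/n = 2394375 − 9425²/39 = 116666.6667
Population variance = 116666.6667 / 39 = 2991.4530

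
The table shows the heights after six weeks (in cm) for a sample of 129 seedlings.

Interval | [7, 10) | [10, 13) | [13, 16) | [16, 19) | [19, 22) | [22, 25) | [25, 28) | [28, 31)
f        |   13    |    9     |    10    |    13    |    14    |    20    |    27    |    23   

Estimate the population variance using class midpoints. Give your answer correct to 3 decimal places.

46.713

Midpoints: 8.5, 11.5, 14.5, 17.5, 20.5, 23.5, 26.5, 29.5
n = 129, Σfm = 2737.5, mean = 21.2209
Σfm² = 64118.25
Σf(m − x̄)² = Σfm² − (Σfm)²/n = 64118.25 − 2737.5²/129 = 6025.9535
Population variance = 6025.9535 / 129 = 46.7128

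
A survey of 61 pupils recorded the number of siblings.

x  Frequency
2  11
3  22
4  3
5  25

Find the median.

3

Cumulative frequencies: 11, 33, 36, 61
n = 61, so the median is the value in position (n+1)/2 = 31.
Position 31 falls at value 3.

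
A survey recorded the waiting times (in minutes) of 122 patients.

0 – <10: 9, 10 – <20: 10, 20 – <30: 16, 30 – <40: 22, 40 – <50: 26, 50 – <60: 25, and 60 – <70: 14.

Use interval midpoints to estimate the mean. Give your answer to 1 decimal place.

39.5

Midpoints: 5, 15, 25, 35, 45, 55, 65
Σfm = 9×5 + 10×15 + 16×25 + 22×35 + 26×45 + 25×55 + 14×65 = 4820
n = Σf = 122
Mean = 4820 / 122 = 39.5082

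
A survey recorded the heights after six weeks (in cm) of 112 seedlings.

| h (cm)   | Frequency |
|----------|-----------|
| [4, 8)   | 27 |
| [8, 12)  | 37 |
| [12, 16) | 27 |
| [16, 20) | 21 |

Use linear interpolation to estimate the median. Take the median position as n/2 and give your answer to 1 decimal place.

11.1

Cumulative frequencies: 27, 64, 91, 112
n = 112; position = n/2 = 56.
This falls in the class [8, 12): L = 8, F = 27, f = 37, h = 4.
Median ≈ 8 + ((56 − 27) / 37) × 4 = 11.1351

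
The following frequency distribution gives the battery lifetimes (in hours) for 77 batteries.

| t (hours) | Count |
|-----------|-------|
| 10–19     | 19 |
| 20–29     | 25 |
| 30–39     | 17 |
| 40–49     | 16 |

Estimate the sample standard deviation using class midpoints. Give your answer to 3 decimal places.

Midpoints: 14.5, 24.5, 34.5, 44.5
n = 77, Σfm = 2186.5, mean = 28.3961
Σfm² = 70919.25
Σf(m − x̄)² = Σfm² − (Σfm)²/n = 70919.25 − 2186.5²/77 = 8831.1688
Sample variance = 8831.1688 / 76 = 116.1996
Standard deviation = √116.1996 = 10.7796

10.780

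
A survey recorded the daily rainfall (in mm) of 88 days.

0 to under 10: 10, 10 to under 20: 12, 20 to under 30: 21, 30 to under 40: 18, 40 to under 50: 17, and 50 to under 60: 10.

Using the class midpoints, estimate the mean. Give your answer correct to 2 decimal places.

Midpoints: 5, 15, 25, 35, 45, 55
Σfm = 10×5 + 12×15 + 21×25 + 18×35 + 17×45 + 10×55 = 2700
n = Σf = 88
Mean = 2700 / 88 = 30.6818

30.68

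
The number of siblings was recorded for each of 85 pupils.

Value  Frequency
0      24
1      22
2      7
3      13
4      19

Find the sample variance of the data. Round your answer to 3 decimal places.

Values: 0, 1, 2, 3, 4
n = 85, Σfx = 151, mean = 1.7765
Σfx² = 471
Σf(x − x̄)² = Σfx² − (Σfx)²/n = 471 − 151²/85 = 202.7529
Sample variance = 202.7529 / 84 = 2.4137

2.414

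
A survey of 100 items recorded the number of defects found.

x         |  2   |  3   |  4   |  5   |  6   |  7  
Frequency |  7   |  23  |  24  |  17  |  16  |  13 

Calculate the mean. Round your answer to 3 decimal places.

4.510

Values: 2, 3, 4, 5, 6, 7
Σfx = 7×2 + 23×3 + 24×4 + 17×5 + 16×6 + 13×7 = 451
n = Σf = 100
Mean = 451 / 100 = 4.5100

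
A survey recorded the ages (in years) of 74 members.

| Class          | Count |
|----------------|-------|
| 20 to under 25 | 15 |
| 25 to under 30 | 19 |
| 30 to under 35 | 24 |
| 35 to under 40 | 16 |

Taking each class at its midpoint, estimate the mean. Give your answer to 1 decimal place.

Midpoints: 22.5, 27.5, 32.5, 37.5
Σfm = 15×22.5 + 19×27.5 + 24×32.5 + 16×37.5 = 2240
n = Σf = 74
Mean = 2240 / 74 = 30.2703

30.3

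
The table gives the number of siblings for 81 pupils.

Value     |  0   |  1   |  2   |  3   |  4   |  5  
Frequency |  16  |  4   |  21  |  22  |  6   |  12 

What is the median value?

Cumulative frequencies: 16, 20, 41, 63, 69, 81
n = 81, so the median is the value in position (n+1)/2 = 41.
Position 41 falls at value 2.

2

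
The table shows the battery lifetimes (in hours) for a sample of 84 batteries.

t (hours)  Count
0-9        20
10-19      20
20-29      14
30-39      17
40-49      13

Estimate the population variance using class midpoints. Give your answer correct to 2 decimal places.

197.09

Midpoints: 4.5, 14.5, 24.5, 34.5, 44.5
n = 84, Σfm = 1888, mean = 22.4762
Σfm² = 58991
Σf(m − x̄)² = Σfm² − (Σfm)²/n = 58991 − 1888²/84 = 16555.9524
Population variance = 16555.9524 / 84 = 197.0947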